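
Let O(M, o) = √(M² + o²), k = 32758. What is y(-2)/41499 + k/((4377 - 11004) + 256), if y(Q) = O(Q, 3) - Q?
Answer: -1359411500/264390129 + √13/41499 ≈ -5.1416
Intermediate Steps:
y(Q) = √(9 + Q²) - Q (y(Q) = √(Q² + 3²) - Q = √(Q² + 9) - Q = √(9 + Q²) - Q)
y(-2)/41499 + k/((4377 - 11004) + 256) = (√(9 + (-2)²) - 1*(-2))/41499 + 32758/((4377 - 11004) + 256) = (√(9 + 4) + 2)*(1/41499) + 32758/(-6627 + 256) = (√13 + 2)*(1/41499) + 32758/(-6371) = (2 + √13)*(1/41499) + 32758*(-1/6371) = (2/41499 + √13/41499) - 32758/6371 = -1359411500/264390129 + √13/41499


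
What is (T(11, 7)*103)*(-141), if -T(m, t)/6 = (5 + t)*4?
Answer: 4182624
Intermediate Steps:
T(m, t) = -120 - 24*t (T(m, t) = -6*(5 + t)*4 = -6*(20 + 4*t) = -120 - 24*t)
(T(11, 7)*103)*(-141) = ((-120 - 24*7)*103)*(-141) = ((-120 - 168)*103)*(-141) = -288*103*(-141) = -29664*(-141) = 4182624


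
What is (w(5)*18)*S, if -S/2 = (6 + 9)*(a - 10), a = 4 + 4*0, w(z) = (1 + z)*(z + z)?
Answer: 194400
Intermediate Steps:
w(z) = 2*z*(1 + z) (w(z) = (1 + z)*(2*z) = 2*z*(1 + z))
a = 4 (a = 4 + 0 = 4)
S = 180 (S = -2*(6 + 9)*(4 - 10) = -30*(-6) = -2*(-90) = 180)
(w(5)*18)*S = ((2*5*(1 + 5))*18)*180 = ((2*5*6)*18)*180 = (60*18)*180 = 1080*180 = 194400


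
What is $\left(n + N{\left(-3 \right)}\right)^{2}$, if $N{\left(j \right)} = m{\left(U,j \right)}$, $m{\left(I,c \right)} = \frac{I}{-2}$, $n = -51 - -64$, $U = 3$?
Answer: $\frac{529}{4} \approx 132.25$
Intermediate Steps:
$n = 13$ ($n = -51 + 64 = 13$)
$m{\left(I,c \right)} = - \frac{I}{2}$ ($m{\left(I,c \right)} = I \left(- \frac{1}{2}\right) = - \frac{I}{2}$)
$N{\left(j \right)} = - \frac{3}{2}$ ($N{\left(j \right)} = \left(- \frac{1}{2}\right) 3 = - \frac{3}{2}$)
$\left(n + N{\left(-3 \right)}\right)^{2} = \left(13 - \frac{3}{2}\right)^{2} = \left(\frac{23}{2}\right)^{2} = \frac{529}{4}$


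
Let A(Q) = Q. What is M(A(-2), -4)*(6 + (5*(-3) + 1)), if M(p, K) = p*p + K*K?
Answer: -160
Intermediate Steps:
M(p, K) = K**2 + p**2 (M(p, K) = p**2 + K**2 = K**2 + p**2)
M(A(-2), -4)*(6 + (5*(-3) + 1)) = ((-4)**2 + (-2)**2)*(6 + (5*(-3) + 1)) = (16 + 4)*(6 + (-15 + 1)) = 20*(6 - 14) = 20*(-8) = -160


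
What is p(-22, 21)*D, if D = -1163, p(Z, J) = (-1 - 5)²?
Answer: -41868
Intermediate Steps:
p(Z, J) = 36 (p(Z, J) = (-6)² = 36)
p(-22, 21)*D = 36*(-1163) = -41868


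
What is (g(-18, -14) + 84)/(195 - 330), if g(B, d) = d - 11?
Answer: -59/135 ≈ -0.43704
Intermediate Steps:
g(B, d) = -11 + d
(g(-18, -14) + 84)/(195 - 330) = ((-11 - 14) + 84)/(195 - 330) = (-25 + 84)/(-135) = 59*(-1/135) = -59/135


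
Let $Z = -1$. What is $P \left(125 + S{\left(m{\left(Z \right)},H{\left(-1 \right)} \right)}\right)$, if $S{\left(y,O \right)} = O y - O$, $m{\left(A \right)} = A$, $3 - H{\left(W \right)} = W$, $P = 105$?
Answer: $12285$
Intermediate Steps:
$H{\left(W \right)} = 3 - W$
$S{\left(y,O \right)} = - O + O y$
$P \left(125 + S{\left(m{\left(Z \right)},H{\left(-1 \right)} \right)}\right) = 105 \left(125 + \left(3 - -1\right) \left(-1 - 1\right)\right) = 105 \left(125 + \left(3 + 1\right) \left(-2\right)\right) = 105 \left(125 + 4 \left(-2\right)\right) = 105 \left(125 - 8\right) = 105 \cdot 117 = 12285$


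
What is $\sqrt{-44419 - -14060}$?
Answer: $i \sqrt{30359} \approx 174.24 i$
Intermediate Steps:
$\sqrt{-44419 - -14060} = \sqrt{-44419 + 14060} = \sqrt{-30359} = i \sqrt{30359}$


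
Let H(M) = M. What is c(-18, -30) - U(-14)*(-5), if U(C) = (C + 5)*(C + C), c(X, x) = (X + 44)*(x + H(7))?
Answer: 662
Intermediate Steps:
c(X, x) = (7 + x)*(44 + X) (c(X, x) = (X + 44)*(x + 7) = (44 + X)*(7 + x) = (7 + x)*(44 + X))
U(C) = 2*C*(5 + C) (U(C) = (5 + C)*(2*C) = 2*C*(5 + C))
c(-18, -30) - U(-14)*(-5) = (308 + 7*(-18) + 44*(-30) - 18*(-30)) - 2*(-14)*(5 - 14)*(-5) = (308 - 126 - 1320 + 540) - 2*(-14)*(-9)*(-5) = -598 - 252*(-5) = -598 - 1*(-1260) = -598 + 1260 = 662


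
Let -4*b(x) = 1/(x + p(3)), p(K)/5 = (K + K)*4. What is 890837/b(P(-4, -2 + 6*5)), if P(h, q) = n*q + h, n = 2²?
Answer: -812443344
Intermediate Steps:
n = 4
p(K) = 40*K (p(K) = 5*((K + K)*4) = 5*((2*K)*4) = 5*(8*K) = 40*K)
P(h, q) = h + 4*q (P(h, q) = 4*q + h = h + 4*q)
b(x) = -1/(4*(120 + x)) (b(x) = -1/(4*(x + 40*3)) = -1/(4*(x + 120)) = -1/(4*(120 + x)))
890837/b(P(-4, -2 + 6*5)) = 890837/((-1/(480 + 4*(-4 + 4*(-2 + 6*5))))) = 890837/((-1/(480 + 4*(-4 + 4*(-2 + 30))))) = 890837/((-1/(480 + 4*(-4 + 4*28)))) = 890837/((-1/(480 + 4*(-4 + 112)))) = 890837/((-1/(480 + 4*108))) = 890837/((-1/(480 + 432))) = 890837/((-1/912)) = 890837/((-1*1/912)) = 890837/(-1/912) = 890837*(-912) = -812443344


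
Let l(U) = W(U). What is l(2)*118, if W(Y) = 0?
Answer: 0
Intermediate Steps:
l(U) = 0
l(2)*118 = 0*118 = 0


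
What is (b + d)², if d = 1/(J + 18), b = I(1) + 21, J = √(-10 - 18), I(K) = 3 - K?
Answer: (-157413*I + 38180*√7)/(8*(-37*I + 9*√7)) ≈ 531.35 - 0.69304*I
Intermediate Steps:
J = 2*I*√7 (J = √(-28) = 2*I*√7 ≈ 5.2915*I)
b = 23 (b = (3 - 1*1) + 21 = (3 - 1) + 21 = 2 + 21 = 23)
d = 1/(18 + 2*I*√7) (d = 1/(2*I*√7 + 18) = 1/(18 + 2*I*√7) ≈ 0.051136 - 0.015033*I)
(b + d)² = (23 + (9/176 - I*√7/176))² = (4057/176 - I*√7/176)²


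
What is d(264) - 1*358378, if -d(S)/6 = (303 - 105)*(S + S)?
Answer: -985642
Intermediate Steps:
d(S) = -2376*S (d(S) = -6*(303 - 105)*(S + S) = -1188*2*S = -2376*S)
d(264) - 1*358378 = -2376*264 - 1*358378 = -627264 - 358378 = -985642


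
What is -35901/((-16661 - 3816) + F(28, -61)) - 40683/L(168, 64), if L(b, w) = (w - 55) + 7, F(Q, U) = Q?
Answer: -831352251/327184 ≈ -2540.9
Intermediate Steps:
L(b, w) = -48 + w (L(b, w) = (-55 + w) + 7 = -48 + w)
-35901/((-16661 - 3816) + F(28, -61)) - 40683/L(168, 64) = -35901/((-16661 - 3816) + 28) - 40683/(-48 + 64) = -35901/(-20477 + 28) - 40683/16 = -35901/(-20449) - 40683*1/16 = -35901*(-1/20449) - 40683/16 = 35901/20449 - 40683/16 = -831352251/327184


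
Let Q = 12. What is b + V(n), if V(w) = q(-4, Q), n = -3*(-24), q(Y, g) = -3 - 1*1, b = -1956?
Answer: -1960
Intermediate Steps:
q(Y, g) = -4 (q(Y, g) = -3 - 1 = -4)
n = 72
V(w) = -4
b + V(n) = -1956 - 4 = -1960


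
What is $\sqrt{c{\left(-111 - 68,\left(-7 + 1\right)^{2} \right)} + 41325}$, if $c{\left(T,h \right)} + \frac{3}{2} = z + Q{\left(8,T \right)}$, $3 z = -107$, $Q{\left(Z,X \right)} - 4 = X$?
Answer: $\frac{\sqrt{1480062}}{6} \approx 202.76$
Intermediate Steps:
$Q{\left(Z,X \right)} = 4 + X$
$z = - \frac{107}{3}$ ($z = \frac{1}{3} \left(-107\right) = - \frac{107}{3} \approx -35.667$)
$c{\left(T,h \right)} = - \frac{199}{6} + T$ ($c{\left(T,h \right)} = - \frac{3}{2} + \left(- \frac{107}{3} + \left(4 + T\right)\right) = - \frac{3}{2} + \left(- \frac{95}{3} + T\right) = - \frac{199}{6} + T$)
$\sqrt{c{\left(-111 - 68,\left(-7 + 1\right)^{2} \right)} + 41325} = \sqrt{\left(- \frac{199}{6} - 179\right) + 41325} = \sqrt{- \frac{1273}{6} + 41325} = \sqrt{\frac{246677}{6}} = \frac{\sqrt{1480062}}{6}$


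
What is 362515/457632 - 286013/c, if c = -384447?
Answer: 12869357401/8377869024 ≈ 1.5361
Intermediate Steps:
362515/457632 - 286013/c = 362515/457632 - 286013/(-384447) = 362515*(1/457632) - 286013*(-1/384447) = 362515/457632 + 40859/54921 = 12869357401/8377869024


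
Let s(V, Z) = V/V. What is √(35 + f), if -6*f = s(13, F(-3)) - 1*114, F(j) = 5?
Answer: √1938/6 ≈ 7.3371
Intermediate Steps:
s(V, Z) = 1
f = 113/6 (f = -(1 - 1*114)/6 = -(1 - 114)/6 = -⅙*(-113) = 113/6 ≈ 18.833)
√(35 + f) = √(35 + 113/6) = √(323/6) = √1938/6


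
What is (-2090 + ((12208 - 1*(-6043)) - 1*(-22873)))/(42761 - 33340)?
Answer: 39034/9421 ≈ 4.1433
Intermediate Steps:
(-2090 + ((12208 - 1*(-6043)) - 1*(-22873)))/(42761 - 33340) = (-2090 + ((12208 + 6043) + 22873))/9421 = (-2090 + (18251 + 22873))*(1/9421) = (-2090 + 41124)*(1/9421) = 39034*(1/9421) = 39034/9421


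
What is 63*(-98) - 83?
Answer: -6257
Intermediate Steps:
63*(-98) - 83 = -6174 - 83 = -6257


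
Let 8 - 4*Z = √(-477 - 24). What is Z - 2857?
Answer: -2855 - I*√501/4 ≈ -2855.0 - 5.5958*I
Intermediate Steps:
Z = 2 - I*√501/4 (Z = 2 - √(-477 - 24)/4 = 2 - I*√501/4 ≈ 2.0 - 5.5958*I)
Z - 2857 = (2 - I*√501/4) - 2857 = -2855 - I*√501/4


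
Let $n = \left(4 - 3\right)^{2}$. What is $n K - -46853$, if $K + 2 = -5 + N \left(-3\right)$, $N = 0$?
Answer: $46846$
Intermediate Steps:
$n = 1$ ($n = 1^{2} = 1$)
$K = -7$ ($K = -2 + \left(-5 + 0 \left(-3\right)\right) = -2 + \left(-5 + 0\right) = -2 - 5 = -7$)
$n K - -46853 = 1 \left(-7\right) - -46853 = -7 + 46853 = 46846$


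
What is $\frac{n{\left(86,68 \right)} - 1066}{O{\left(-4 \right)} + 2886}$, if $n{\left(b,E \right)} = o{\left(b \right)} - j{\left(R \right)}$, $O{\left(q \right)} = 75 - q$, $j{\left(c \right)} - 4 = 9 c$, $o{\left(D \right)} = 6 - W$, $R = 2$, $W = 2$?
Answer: $- \frac{1084}{2965} \approx -0.3656$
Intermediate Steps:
$o{\left(D \right)} = 4$ ($o{\left(D \right)} = 6 - 2 = 4$)
$j{\left(c \right)} = 4 + 9 c$
$n{\left(b,E \right)} = -18$ ($n{\left(b,E \right)} = 4 - \left(4 + 9 \cdot 2\right) = 4 - \left(4 + 18\right) = 4 - 22 = -18$)
$\frac{n{\left(86,68 \right)} - 1066}{O{\left(-4 \right)} + 2886} = \frac{-18 - 1066}{\left(75 - -4\right) + 2886} = - \frac{1084}{\left(75 + 4\right) + 2886} = - \frac{1084}{79 + 2886} = - \frac{1084}{2965}$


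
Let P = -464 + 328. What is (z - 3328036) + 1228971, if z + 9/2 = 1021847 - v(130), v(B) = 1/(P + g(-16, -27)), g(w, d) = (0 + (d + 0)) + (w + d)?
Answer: -110953917/103 ≈ -1.0772e+6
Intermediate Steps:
P = -136
g(w, d) = w + 2*d (g(w, d) = (0 + d) + (d + w) = d + (d + w) = w + 2*d)
v(B) = -1/206 (v(B) = 1/(-136 + (-16 + 2*(-27))) = 1/(-136 + (-16 - 54)) = 1/(-136 - 70) = 1/(-206) = -1/206)
z = 105249778/103 (z = -9/2 + (1021847 - 1*(-1/206)) = -9/2 + (1021847 + 1/206) = -9/2 + 210500483/206 = 105249778/103 ≈ 1.0218e+6)
(z - 3328036) + 1228971 = (105249778/103 - 3328036) + 1228971 = -237537930/103 + 1228971 = -110953917/103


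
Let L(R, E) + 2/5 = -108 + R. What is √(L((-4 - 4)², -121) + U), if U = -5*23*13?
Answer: I*√38485/5 ≈ 39.235*I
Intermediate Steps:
L(R, E) = -542/5 + R (L(R, E) = -⅖ + (-108 + R) = -542/5 + R)
U = -1495 (U = -115*13 = -1495)
√(L((-4 - 4)², -121) + U) = √((-542/5 + (-4 - 4)²) - 1495) = √((-542/5 + (-8)²) - 1495) = √((-542/5 + 64) - 1495) = √(-222/5 - 1495) = √(-7697/5) = I*√38485/5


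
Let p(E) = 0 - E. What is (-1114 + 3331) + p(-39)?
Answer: 2256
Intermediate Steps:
p(E) = -E
(-1114 + 3331) + p(-39) = (-1114 + 3331) - 1*(-39) = 2217 + 39 = 2256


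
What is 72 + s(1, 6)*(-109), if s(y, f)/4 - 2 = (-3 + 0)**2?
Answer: -4724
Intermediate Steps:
s(y, f) = 44 (s(y, f) = 8 + 4*(-3 + 0)**2 = 8 + 4*(-3)**2 = 8 + 4*9 = 8 + 36 = 44)
72 + s(1, 6)*(-109) = 72 + 44*(-109) = 72 - 4796 = -4724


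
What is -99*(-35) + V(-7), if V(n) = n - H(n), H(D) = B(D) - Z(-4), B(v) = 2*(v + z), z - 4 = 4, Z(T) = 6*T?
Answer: 3432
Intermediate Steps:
z = 8 (z = 4 + 4 = 8)
B(v) = 16 + 2*v (B(v) = 2*(v + 8) = 2*(8 + v) = 16 + 2*v)
H(D) = 40 + 2*D (H(D) = (16 + 2*D) - 6*(-4) = (16 + 2*D) - 1*(-24) = (16 + 2*D) + 24 = 40 + 2*D)
V(n) = -40 - n (V(n) = n - (40 + 2*n) = n + (-40 - 2*n) = -40 - n)
-99*(-35) + V(-7) = -99*(-35) + (-40 - 1*(-7)) = 3465 + (-40 + 7) = 3465 - 33 = 3432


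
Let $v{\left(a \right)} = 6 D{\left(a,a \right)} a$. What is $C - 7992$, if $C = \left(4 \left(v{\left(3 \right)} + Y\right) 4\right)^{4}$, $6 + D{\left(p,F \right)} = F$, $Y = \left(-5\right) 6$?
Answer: $3262849736904$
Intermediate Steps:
$Y = -30$
$D{\left(p,F \right)} = -6 + F$
$v{\left(a \right)} = a \left(-36 + 6 a\right)$ ($v{\left(a \right)} = 6 \left(-6 + a\right) a = \left(-36 + 6 a\right) a = a \left(-36 + 6 a\right)$)
$C = 3262849744896$ ($C = \left(4 \left(6 \cdot 3 \left(-6 + 3\right) - 30\right) 4\right)^{4} = \left(4 \left(6 \cdot 3 \left(-3\right) - 30\right) 4\right)^{4} = \left(4 \left(-54 - 30\right) 4\right)^{4} = \left(4 \left(-84\right) 4\right)^{4} = \left(\left(-336\right) 4\right)^{4} = \left(-1344\right)^{4} = 3262849744896$)
$C - 7992 = 3262849744896 - 7992 = 3262849736904$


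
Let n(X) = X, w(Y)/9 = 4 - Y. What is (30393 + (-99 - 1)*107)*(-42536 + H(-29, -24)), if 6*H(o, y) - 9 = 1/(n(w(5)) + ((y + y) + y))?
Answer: -203544563612/243 ≈ -8.3763e+8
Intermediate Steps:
w(Y) = 36 - 9*Y (w(Y) = 9*(4 - Y) = 36 - 9*Y)
H(o, y) = 3/2 + 1/(6*(-9 + 3*y)) (H(o, y) = 3/2 + 1/(6*((36 - 9*5) + ((y + y) + y))) = 3/2 + 1/(6*((36 - 45) + (2*y + y))) = 3/2 + 1/(6*(-9 + 3*y)))
(30393 + (-99 - 1)*107)*(-42536 + H(-29, -24)) = (30393 + (-99 - 1)*107)*(-42536 + (-80 + 27*(-24))/(18*(-3 - 24))) = (30393 - 100*107)*(-42536 + (1/18)*(-80 - 648)/(-27)) = (30393 - 10700)*(-42536 + (1/18)*(-1/27)*(-728)) = 19693*(-42536 + 364/243) = 19693*(-10335884/243) = -203544563612/243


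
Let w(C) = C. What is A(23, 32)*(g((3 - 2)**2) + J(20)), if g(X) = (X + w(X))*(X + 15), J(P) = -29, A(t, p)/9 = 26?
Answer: 702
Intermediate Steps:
A(t, p) = 234 (A(t, p) = 9*26 = 234)
g(X) = 2*X*(15 + X) (g(X) = (X + X)*(X + 15) = (2*X)*(15 + X) = 2*X*(15 + X))
A(23, 32)*(g((3 - 2)**2) + J(20)) = 234*(2*(3 - 2)**2*(15 + (3 - 2)**2) - 29) = 234*(2*1**2*(15 + 1**2) - 29) = 234*(2*1*(15 + 1) - 29) = 234*(2*1*16 - 29) = 234*(32 - 29) = 234*3 = 702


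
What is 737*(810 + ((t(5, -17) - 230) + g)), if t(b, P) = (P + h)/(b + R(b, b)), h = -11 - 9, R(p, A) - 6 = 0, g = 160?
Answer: 542901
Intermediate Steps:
R(p, A) = 6 (R(p, A) = 6 + 0 = 6)
h = -20
t(b, P) = (-20 + P)/(6 + b) (t(b, P) = (P - 20)/(b + 6) = (-20 + P)/(6 + b))
737*(810 + ((t(5, -17) - 230) + g)) = 737*(810 + (((-20 - 17)/(6 + 5) - 230) + 160)) = 737*(810 + ((-37/11 - 230) + 160)) = 737*(810 + (-2567/11 + 160)) = 737*(810 - 807/11) = 737*(8103/11) = 542901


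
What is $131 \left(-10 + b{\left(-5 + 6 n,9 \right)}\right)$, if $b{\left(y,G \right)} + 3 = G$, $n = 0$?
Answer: $-524$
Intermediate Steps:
$b{\left(y,G \right)} = -3 + G$
$131 \left(-10 + b{\left(-5 + 6 n,9 \right)}\right) = 131 \left(-10 + \left(-3 + 9\right)\right) = 131 \left(-10 + 6\right) = 131 \left(-4\right) = -524$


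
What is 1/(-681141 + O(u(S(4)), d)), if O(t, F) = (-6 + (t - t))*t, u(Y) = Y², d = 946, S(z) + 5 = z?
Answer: -1/681147 ≈ -1.4681e-6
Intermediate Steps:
S(z) = -5 + z
O(t, F) = -6*t (O(t, F) = (-6 + 0)*t = -6*t)
1/(-681141 + O(u(S(4)), d)) = 1/(-681141 - 6*(-5 + 4)²) = 1/(-681141 - 6*(-1)²) = 1/(-681141 - 6*1) = 1/(-681141 - 6) = 1/(-681147) = -1/681147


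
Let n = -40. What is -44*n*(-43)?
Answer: -75680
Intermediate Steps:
-44*n*(-43) = -44*(-40)*(-43) = 1760*(-43) = -75680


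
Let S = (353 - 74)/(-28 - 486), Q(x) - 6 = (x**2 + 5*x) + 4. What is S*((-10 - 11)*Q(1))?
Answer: 46872/257 ≈ 182.38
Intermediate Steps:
Q(x) = 10 + x**2 + 5*x (Q(x) = 6 + ((x**2 + 5*x) + 4) = 6 + (4 + x**2 + 5*x) = 10 + x**2 + 5*x)
S = -279/514 (S = 279/(-514) = 279*(-1/514) = -279/514 ≈ -0.54280)
S*((-10 - 11)*Q(1)) = -279*(-10 - 11)*(10 + 1**2 + 5*1)/514 = -(-5859)*(10 + 1 + 5)/514 = -(-5859)*16/514 = -279/514*(-336) = 46872/257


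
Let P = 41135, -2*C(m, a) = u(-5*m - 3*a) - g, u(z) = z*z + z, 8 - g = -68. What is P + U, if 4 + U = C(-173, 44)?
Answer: -227842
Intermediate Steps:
g = 76 (g = 8 - 1*(-68) = 8 + 68 = 76)
u(z) = z + z**2 (u(z) = z**2 + z = z + z**2)
C(m, a) = 38 - (-5*m - 3*a)*(1 - 5*m - 3*a)/2 (C(m, a) = -((-5*m - 3*a)*(1 + (-5*m - 3*a)) - 1*76)/2 = -((-5*m - 3*a)*(1 - 5*m - 3*a) - 76)/2 = -(-76 + (-5*m - 3*a)*(1 - 5*m - 3*a))/2 = 38 - (-5*m - 3*a)*(1 - 5*m - 3*a)/2)
U = -268977 (U = -4 + (38 - (3*44 + 5*(-173))*(-1 + 3*44 + 5*(-173))/2) = -4 + (38 - (132 - 865)*(-1 + 132 - 865)/2) = -4 + (38 - 1/2*(-733)*(-734)) = -4 + (38 - 269011) = -4 - 268973 = -268977)
P + U = 41135 - 268977 = -227842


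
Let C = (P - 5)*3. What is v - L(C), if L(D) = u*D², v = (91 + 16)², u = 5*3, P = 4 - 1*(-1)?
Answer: 11449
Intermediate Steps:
P = 5 (P = 4 + 1 = 5)
u = 15
C = 0 (C = (5 - 5)*3 = 0*3 = 0)
v = 11449 (v = 107² = 11449)
L(D) = 15*D²
v - L(C) = 11449 - 15*0² = 11449 - 15*0 = 11449 - 1*0 = 11449 + 0 = 11449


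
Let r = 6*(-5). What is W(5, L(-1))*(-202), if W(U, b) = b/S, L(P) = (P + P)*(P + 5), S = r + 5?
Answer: -1616/25 ≈ -64.640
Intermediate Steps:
r = -30
S = -25 (S = -30 + 5 = -25)
L(P) = 2*P*(5 + P) (L(P) = (2*P)*(5 + P) = 2*P*(5 + P))
W(U, b) = -b/25 (W(U, b) = b/(-25) = b*(-1/25) = -b/25)
W(5, L(-1))*(-202) = -2*(-1)*(5 - 1)/25*(-202) = -2*(-1)*4/25*(-202) = -1/25*(-8)*(-202) = (8/25)*(-202) = -1616/25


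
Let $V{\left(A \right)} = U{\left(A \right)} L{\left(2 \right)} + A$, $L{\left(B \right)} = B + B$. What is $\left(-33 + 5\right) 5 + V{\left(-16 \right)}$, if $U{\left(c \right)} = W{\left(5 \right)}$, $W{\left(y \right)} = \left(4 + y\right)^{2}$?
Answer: $168$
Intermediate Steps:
$U{\left(c \right)} = 81$ ($U{\left(c \right)} = \left(4 + 5\right)^{2} = 9^{2} = 81$)
$L{\left(B \right)} = 2 B$
$V{\left(A \right)} = 324 + A$ ($V{\left(A \right)} = 81 \cdot 2 \cdot 2 + A = 81 \cdot 4 + A = 324 + A$)
$\left(-33 + 5\right) 5 + V{\left(-16 \right)} = \left(-33 + 5\right) 5 + \left(324 - 16\right) = \left(-28\right) 5 + 308 = -140 + 308 = 168$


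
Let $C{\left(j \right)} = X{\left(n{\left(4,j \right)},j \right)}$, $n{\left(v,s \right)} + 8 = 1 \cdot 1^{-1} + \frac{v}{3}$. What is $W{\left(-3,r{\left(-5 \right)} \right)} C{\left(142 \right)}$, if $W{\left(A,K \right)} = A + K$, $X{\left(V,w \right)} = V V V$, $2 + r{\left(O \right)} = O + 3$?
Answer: $\frac{34391}{27} \approx 1273.7$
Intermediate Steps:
$r{\left(O \right)} = 1 + O$ ($r{\left(O \right)} = -2 + \left(O + 3\right) = -2 + \left(3 + O\right) = 1 + O$)
$n{\left(v,s \right)} = -7 + \frac{v}{3}$ ($n{\left(v,s \right)} = -8 + \left(1 \cdot 1^{-1} + \frac{v}{3}\right) = -8 + \left(1 \cdot 1 + v \frac{1}{3}\right) = -8 + \left(1 + \frac{v}{3}\right) = -7 + \frac{v}{3}$)
$X{\left(V,w \right)} = V^{3}$ ($X{\left(V,w \right)} = V^{2} V = V^{3}$)
$C{\left(j \right)} = - \frac{4913}{27}$ ($C{\left(j \right)} = \left(-7 + \frac{1}{3} \cdot 4\right)^{3} = \left(-7 + \frac{4}{3}\right)^{3} = \left(- \frac{17}{3}\right)^{3} = - \frac{4913}{27}$)
$W{\left(-3,r{\left(-5 \right)} \right)} C{\left(142 \right)} = \left(-3 + \left(1 - 5\right)\right) \left(- \frac{4913}{27}\right) = \left(-3 - 4\right) \left(- \frac{4913}{27}\right) = \left(-7\right) \left(- \frac{4913}{27}\right) = \frac{34391}{27}$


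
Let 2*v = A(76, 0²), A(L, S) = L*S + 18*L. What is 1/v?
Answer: 1/684 ≈ 0.0014620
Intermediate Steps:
A(L, S) = 18*L + L*S
v = 684 (v = (76*(18 + 0²))/2 = (76*(18 + 0))/2 = (76*18)/2 = (½)*1368 = 684)
1/v = 1/684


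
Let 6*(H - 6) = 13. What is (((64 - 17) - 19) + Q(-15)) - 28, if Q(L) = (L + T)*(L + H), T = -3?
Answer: 123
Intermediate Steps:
H = 49/6 (H = 6 + (⅙)*13 = 6 + 13/6 = 49/6 ≈ 8.1667)
Q(L) = (-3 + L)*(49/6 + L) (Q(L) = (L - 3)*(L + 49/6) = (-3 + L)*(49/6 + L))
(((64 - 17) - 19) + Q(-15)) - 28 = (((64 - 17) - 19) + (-49/2 + (-15)² + (31/6)*(-15))) - 28 = ((47 - 19) + (-49/2 + 225 - 155/2)) - 28 = (28 + 123) - 28 = 151 - 28 = 123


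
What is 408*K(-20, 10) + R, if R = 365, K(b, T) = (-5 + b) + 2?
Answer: -9019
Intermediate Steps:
K(b, T) = -3 + b
408*K(-20, 10) + R = 408*(-3 - 20) + 365 = 408*(-23) + 365 = -9384 + 365 = -9019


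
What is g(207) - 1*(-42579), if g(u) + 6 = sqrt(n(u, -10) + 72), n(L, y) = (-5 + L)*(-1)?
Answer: 42573 + I*sqrt(130) ≈ 42573.0 + 11.402*I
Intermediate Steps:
n(L, y) = 5 - L
g(u) = -6 + sqrt(77 - u) (g(u) = -6 + sqrt((5 - u) + 72) = -6 + sqrt(77 - u))
g(207) - 1*(-42579) = (-6 + sqrt(77 - 1*207)) - 1*(-42579) = (-6 + sqrt(77 - 207)) + 42579 = (-6 + sqrt(-130)) + 42579 = (-6 + I*sqrt(130)) + 42579 = 42573 + I*sqrt(130)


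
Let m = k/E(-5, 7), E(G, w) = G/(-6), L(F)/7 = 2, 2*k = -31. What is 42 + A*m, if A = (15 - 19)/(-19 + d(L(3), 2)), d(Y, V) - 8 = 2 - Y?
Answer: 4458/115 ≈ 38.765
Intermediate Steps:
k = -31/2 (k = (½)*(-31) = -31/2 ≈ -15.500)
L(F) = 14 (L(F) = 7*2 = 14)
d(Y, V) = 10 - Y (d(Y, V) = 8 + (2 - Y) = 10 - Y)
E(G, w) = -G/6 (E(G, w) = G*(-⅙) = -G/6)
A = 4/23 (A = (15 - 19)/(-19 + (10 - 1*14)) = -4/(-19 + (10 - 14)) = -4/(-19 - 4) = -4/(-23) = -4*(-1/23) = 4/23 ≈ 0.17391)
m = -93/5 (m = -31/(2*((-⅙*(-5)))) = -31/(2*⅚) = -31/2*6/5 = -93/5 ≈ -18.600)
42 + A*m = 42 + (4/23)*(-93/5) = 42 - 372/115 = 4458/115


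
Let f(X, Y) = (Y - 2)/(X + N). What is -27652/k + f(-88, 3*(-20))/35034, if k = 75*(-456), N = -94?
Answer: 1836629906/2271516975 ≈ 0.80855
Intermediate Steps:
k = -34200
f(X, Y) = (-2 + Y)/(-94 + X) (f(X, Y) = (Y - 2)/(X - 94) = (-2 + Y)/(-94 + X))
-27652/k + f(-88, 3*(-20))/35034 = -27652/(-34200) + ((-2 + 3*(-20))/(-94 - 88))/35034 = -27652*(-1/34200) + ((-2 - 60)/(-182))*(1/35034) = 6913/8550 - 1/182*(-62)*(1/35034) = 6913/8550 + (31/91)*(1/35034) = 6913/8550 + 31/3188094 = 1836629906/2271516975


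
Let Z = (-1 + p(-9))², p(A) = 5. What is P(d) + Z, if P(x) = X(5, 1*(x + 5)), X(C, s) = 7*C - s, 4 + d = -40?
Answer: 90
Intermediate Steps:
d = -44 (d = -4 - 40 = -44)
X(C, s) = -s + 7*C
P(x) = 30 - x (P(x) = -(x + 5) + 7*5 = -(5 + x) + 35 = (-5 - x) + 35 = 30 - x)
Z = 16 (Z = (-1 + 5)² = 4² = 16)
P(d) + Z = (30 - 1*(-44)) + 16 = (30 + 44) + 16 = 74 + 16 = 90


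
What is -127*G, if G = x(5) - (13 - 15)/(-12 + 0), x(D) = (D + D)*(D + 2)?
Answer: -53213/6 ≈ -8868.8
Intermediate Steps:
x(D) = 2*D*(2 + D) (x(D) = (2*D)*(2 + D) = 2*D*(2 + D))
G = 419/6 (G = 2*5*(2 + 5) - (13 - 15)/(-12 + 0) = 2*5*7 - (-2)/(-12) = 70 - (-2)*(-1)/12 = 70 - 1*⅙ = 70 - ⅙ = 419/6 ≈ 69.833)
-127*G = -127*419/6 = -53213/6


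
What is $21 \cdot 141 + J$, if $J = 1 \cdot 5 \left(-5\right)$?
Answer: $2936$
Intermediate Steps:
$J = -25$ ($J = 5 \left(-5\right) = -25$)
$21 \cdot 141 + J = 21 \cdot 141 - 25 = 2961 - 25 = 2936$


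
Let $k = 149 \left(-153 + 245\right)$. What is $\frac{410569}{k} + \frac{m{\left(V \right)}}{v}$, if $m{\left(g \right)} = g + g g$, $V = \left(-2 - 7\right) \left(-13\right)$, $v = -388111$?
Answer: $\frac{159157092511}{5320225588} \approx 29.915$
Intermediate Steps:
$k = 13708$ ($k = 149 \cdot 92 = 13708$)
$V = 117$ ($V = \left(-9\right) \left(-13\right) = 117$)
$m{\left(g \right)} = g + g^{2}$
$\frac{410569}{k} + \frac{m{\left(V \right)}}{v} = \frac{410569}{13708} + \frac{117 \left(1 + 117\right)}{-388111} = 410569 \cdot \frac{1}{13708} + 117 \cdot 118 \left(- \frac{1}{388111}\right) = \frac{410569}{13708} + 13806 \left(- \frac{1}{388111}\right) = \frac{410569}{13708} - \frac{13806}{388111} = \frac{159157092511}{5320225588}$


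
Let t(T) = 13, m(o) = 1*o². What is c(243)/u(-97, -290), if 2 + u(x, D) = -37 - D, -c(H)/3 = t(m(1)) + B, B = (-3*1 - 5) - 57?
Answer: 156/251 ≈ 0.62151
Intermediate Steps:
m(o) = o²
B = -65 (B = (-3 - 5) - 57 = -8 - 57 = -65)
c(H) = 156 (c(H) = -3*(13 - 65) = -3*(-52) = 156)
u(x, D) = -39 - D (u(x, D) = -2 + (-37 - D) = -39 - D)
c(243)/u(-97, -290) = 156/(-39 - 1*(-290)) = 156/(-39 + 290) = 156/251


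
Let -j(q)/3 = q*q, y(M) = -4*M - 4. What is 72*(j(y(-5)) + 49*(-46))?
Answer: -217584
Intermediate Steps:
y(M) = -4 - 4*M
j(q) = -3*q² (j(q) = -3*q*q = -3*q²)
72*(j(y(-5)) + 49*(-46)) = 72*(-3*(-4 - 4*(-5))² + 49*(-46)) = 72*(-3*(-4 + 20)² - 2254) = 72*(-3*16² - 2254) = 72*(-3*256 - 2254) = 72*(-768 - 2254) = 72*(-3022) = -217584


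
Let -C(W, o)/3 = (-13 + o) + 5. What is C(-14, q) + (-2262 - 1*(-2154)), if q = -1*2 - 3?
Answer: -69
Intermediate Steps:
q = -5 (q = -2 - 3 = -5)
C(W, o) = 24 - 3*o (C(W, o) = -3*((-13 + o) + 5) = -3*(-8 + o) = 24 - 3*o)
C(-14, q) + (-2262 - 1*(-2154)) = (24 - 3*(-5)) + (-2262 - 1*(-2154)) = (24 + 15) + (-2262 + 2154) = 39 - 108 = -69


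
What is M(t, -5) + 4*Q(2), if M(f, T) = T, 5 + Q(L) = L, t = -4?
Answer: -17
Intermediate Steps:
Q(L) = -5 + L
M(t, -5) + 4*Q(2) = -5 + 4*(-5 + 2) = -5 + 4*(-3) = -5 - 12 = -17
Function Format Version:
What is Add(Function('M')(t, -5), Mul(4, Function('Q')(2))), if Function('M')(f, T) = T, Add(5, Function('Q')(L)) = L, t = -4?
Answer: -17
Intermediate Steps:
Function('Q')(L) = Add(-5, L)
Add(Function('M')(t, -5), Mul(4, Function('Q')(2))) = Add(-5, Mul(4, Add(-5, 2))) = Add(-5, Mul(4, -3)) = Add(-5, -12) = -17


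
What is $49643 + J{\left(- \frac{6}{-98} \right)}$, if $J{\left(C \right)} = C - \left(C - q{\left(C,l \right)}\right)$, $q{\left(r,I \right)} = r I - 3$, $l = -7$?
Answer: $\frac{347477}{7} \approx 49640.0$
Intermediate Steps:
$q{\left(r,I \right)} = -3 + I r$ ($q{\left(r,I \right)} = I r - 3 = -3 + I r$)
$J{\left(C \right)} = -3 - 7 C$ ($J{\left(C \right)} = C - \left(3 + 8 C\right) = -3 - 7 C$)
$49643 + J{\left(- \frac{6}{-98} \right)} = 49643 - \left(3 + 7 \left(- \frac{6}{-98}\right)\right) = 49643 - \left(3 + 7 \left(\left(-6\right) \left(- \frac{1}{98}\right)\right)\right) = 49643 - \frac{24}{7} = \frac{347477}{7}$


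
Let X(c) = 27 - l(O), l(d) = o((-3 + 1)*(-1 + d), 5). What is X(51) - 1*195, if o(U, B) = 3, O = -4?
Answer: -171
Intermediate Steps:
l(d) = 3
X(c) = 24 (X(c) = 27 - 1*3 = 27 - 3 = 24)
X(51) - 1*195 = 24 - 1*195 = 24 - 195 = -171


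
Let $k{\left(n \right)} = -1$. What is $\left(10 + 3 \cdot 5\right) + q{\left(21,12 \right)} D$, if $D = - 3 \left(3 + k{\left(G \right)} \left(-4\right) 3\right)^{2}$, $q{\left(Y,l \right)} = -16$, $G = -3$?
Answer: $10825$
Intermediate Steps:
$D = -675$ ($D = - 3 \left(3 + \left(-1\right) \left(-4\right) 3\right)^{2} = - 3 \left(3 + 4 \cdot 3\right)^{2} = - 3 \left(3 + 12\right)^{2} = - 3 \cdot 15^{2} = \left(-3\right) 225 = -675$)
$\left(10 + 3 \cdot 5\right) + q{\left(21,12 \right)} D = \left(10 + 3 \cdot 5\right) - -10800 = \left(10 + 15\right) + 10800 = 25 + 10800 = 10825$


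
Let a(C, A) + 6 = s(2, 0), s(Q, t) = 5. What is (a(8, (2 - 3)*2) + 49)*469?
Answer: 22512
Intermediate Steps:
a(C, A) = -1 (a(C, A) = -6 + 5 = -1)
(a(8, (2 - 3)*2) + 49)*469 = (-1 + 49)*469 = 48*469 = 22512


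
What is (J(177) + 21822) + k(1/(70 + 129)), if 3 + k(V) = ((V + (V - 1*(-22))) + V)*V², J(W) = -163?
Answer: 170662256325/7880599 ≈ 21656.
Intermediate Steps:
k(V) = -3 + V²*(22 + 3*V) (k(V) = -3 + ((V + (V - 1*(-22))) + V)*V² = -3 + ((V + (V + 22)) + V)*V² = -3 + ((V + (22 + V)) + V)*V² = -3 + ((22 + 2*V) + V)*V² = -3 + (22 + 3*V)*V² = -3 + V²*(22 + 3*V))
(J(177) + 21822) + k(1/(70 + 129)) = (-163 + 21822) + (-3 + 3*(1/(70 + 129))³ + 22*(1/(70 + 129))²) = 21659 + (-3 + 3*(1/199)³ + 22*(1/199)²) = 21659 + (-3 + 3*(1/7880599) + 22*(1/39601)) = 21659 + (-3 + 3/7880599 + 22/39601) = 21659 - 23637416/7880599 = 170662256325/7880599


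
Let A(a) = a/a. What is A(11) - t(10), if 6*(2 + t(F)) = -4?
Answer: 11/3 ≈ 3.6667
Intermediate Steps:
A(a) = 1
t(F) = -8/3 (t(F) = -2 + (⅙)*(-4) = -2 - ⅔ = -8/3)
A(11) - t(10) = 1 - 1*(-8/3) = 1 + 8/3 = 11/3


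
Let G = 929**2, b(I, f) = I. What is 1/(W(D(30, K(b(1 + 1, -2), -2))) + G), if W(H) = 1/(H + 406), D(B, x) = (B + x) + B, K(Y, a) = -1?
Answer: 465/401314066 ≈ 1.1587e-6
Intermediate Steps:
G = 863041
D(B, x) = x + 2*B
W(H) = 1/(406 + H)
1/(W(D(30, K(b(1 + 1, -2), -2))) + G) = 1/(1/(406 + (-1 + 2*30)) + 863041) = 1/(1/(406 + (-1 + 60)) + 863041) = 1/(1/(406 + 59) + 863041) = 1/(1/465 + 863041) = 1/(401314066/465) = 465/401314066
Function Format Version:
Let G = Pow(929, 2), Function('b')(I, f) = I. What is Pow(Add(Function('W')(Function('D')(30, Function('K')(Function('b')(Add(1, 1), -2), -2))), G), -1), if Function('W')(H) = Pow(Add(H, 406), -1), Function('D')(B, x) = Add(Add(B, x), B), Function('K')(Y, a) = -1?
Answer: Rational(465, 401314066) ≈ 1.1587e-6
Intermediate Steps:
G = 863041
Function('D')(B, x) = Add(x, Mul(2, B))
Function('W')(H) = Pow(Add(406, H), -1)
Pow(Add(Function('W')(Function('D')(30, Function('K')(Function('b')(Add(1, 1), -2), -2))), G), -1) = Pow(Add(Pow(Add(406, Add(-1, Mul(2, 30))), -1), 863041), -1) = Pow(Add(Pow(Add(406, Add(-1, 60)), -1), 863041), -1) = Pow(Add(Pow(Add(406, 59), -1), 863041), -1) = Pow(Add(Pow(465, -1), 863041), -1) = Pow(Add(Rational(1, 465), 863041), -1) = Pow(Rational(401314066, 465), -1) = Rational(465, 401314066)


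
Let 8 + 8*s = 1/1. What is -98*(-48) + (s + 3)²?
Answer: 301345/64 ≈ 4708.5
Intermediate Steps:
s = -7/8 (s = -1 + (⅛)/1 = -1 + (⅛)*1 = -1 + ⅛ = -7/8 ≈ -0.87500)
-98*(-48) + (s + 3)² = -98*(-48) + (-7/8 + 3)² = 4704 + (17/8)² = 4704 + 289/64 = 301345/64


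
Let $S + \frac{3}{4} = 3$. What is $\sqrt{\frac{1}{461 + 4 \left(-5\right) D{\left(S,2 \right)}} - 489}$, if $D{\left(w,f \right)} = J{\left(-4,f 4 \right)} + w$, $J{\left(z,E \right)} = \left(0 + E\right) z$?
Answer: $\frac{i \sqrt{34081278}}{264} \approx 22.113 i$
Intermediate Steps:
$J{\left(z,E \right)} = E z$
$S = \frac{9}{4}$ ($S = - \frac{3}{4} + 3 = \frac{9}{4} \approx 2.25$)
$D{\left(w,f \right)} = w - 16 f$ ($D{\left(w,f \right)} = f 4 \left(-4\right) + w = 4 f \left(-4\right) + w = - 16 f + w = w - 16 f$)
$\sqrt{\frac{1}{461 + 4 \left(-5\right) D{\left(S,2 \right)}} - 489} = \sqrt{\frac{1}{461 + 4 \left(-5\right) \left(\frac{9}{4} - 32\right)} - 489} = \sqrt{\frac{1}{461 - 20 \left(\frac{9}{4} - 32\right)} - 489} = \sqrt{\frac{1}{461 - -595} - 489} = \sqrt{\frac{1}{461 + 595} - 489} = \sqrt{\frac{1}{1056} - 489} = \sqrt{- \frac{516383}{1056}} = \frac{i \sqrt{34081278}}{264}$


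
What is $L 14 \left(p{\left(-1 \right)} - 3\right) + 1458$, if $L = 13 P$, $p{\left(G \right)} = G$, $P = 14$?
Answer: $-8734$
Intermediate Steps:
$L = 182$ ($L = 13 \cdot 14 = 182$)
$L 14 \left(p{\left(-1 \right)} - 3\right) + 1458 = 182 \cdot 14 \left(-1 - 3\right) + 1458 = 182 \cdot 14 \left(-4\right) + 1458 = 182 \left(-56\right) + 1458 = -10192 + 1458 = -8734$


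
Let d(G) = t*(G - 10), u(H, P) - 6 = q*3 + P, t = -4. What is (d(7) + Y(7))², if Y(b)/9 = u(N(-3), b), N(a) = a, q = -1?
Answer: 10404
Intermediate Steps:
u(H, P) = 3 + P (u(H, P) = 6 + (-1*3 + P) = 6 + (-3 + P) = 3 + P)
Y(b) = 27 + 9*b (Y(b) = 9*(3 + b) = 27 + 9*b)
d(G) = 40 - 4*G (d(G) = -4*(G - 10) = -4*(-10 + G) = 40 - 4*G)
(d(7) + Y(7))² = ((40 - 4*7) + (27 + 9*7))² = ((40 - 28) + (27 + 63))² = (12 + 90)² = 102² = 10404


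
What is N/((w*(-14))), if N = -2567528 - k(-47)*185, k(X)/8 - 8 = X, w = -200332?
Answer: -44818/50083 ≈ -0.89487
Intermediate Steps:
k(X) = 64 + 8*X
N = -2509808 (N = -2567528 - (64 + 8*(-47))*185 = -2567528 - (64 - 376)*185 = -2567528 - (-312)*185 = -2567528 - 1*(-57720) = -2567528 + 57720 = -2509808)
N/((w*(-14))) = -2509808/((-200332*(-14))) = -2509808/2804648 = -2509808*1/2804648 = -44818/50083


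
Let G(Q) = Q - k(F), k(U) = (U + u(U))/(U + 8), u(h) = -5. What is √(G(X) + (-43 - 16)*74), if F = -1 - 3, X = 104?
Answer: I*√17039/2 ≈ 65.267*I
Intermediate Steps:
F = -4
k(U) = (-5 + U)/(8 + U) (k(U) = (U - 5)/(U + 8) = (-5 + U)/(8 + U))
G(Q) = 9/4 + Q (G(Q) = Q - (-5 - 4)/(8 - 4) = Q - (-9)/4 = Q - 1*(-9/4) = Q + 9/4 = 9/4 + Q)
√(G(X) + (-43 - 16)*74) = √((9/4 + 104) + (-43 - 16)*74) = √(425/4 - 59*74) = √(425/4 - 4366) = √(-17039/4) = I*√17039/2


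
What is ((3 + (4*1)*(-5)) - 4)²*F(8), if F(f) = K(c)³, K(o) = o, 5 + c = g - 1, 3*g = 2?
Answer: -200704/3 ≈ -66901.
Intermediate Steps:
g = ⅔ (g = (⅓)*2 = ⅔ ≈ 0.66667)
c = -16/3 (c = -5 + (⅔ - 1) = -5 - ⅓ = -16/3 ≈ -5.3333)
F(f) = -4096/27 (F(f) = (-16/3)³ = -4096/27)
((3 + (4*1)*(-5)) - 4)²*F(8) = ((3 + (4*1)*(-5)) - 4)²*(-4096/27) = ((3 + 4*(-5)) - 4)²*(-4096/27) = ((3 - 20) - 4)²*(-4096/27) = (-17 - 4)²*(-4096/27) = (-21)²*(-4096/27) = 441*(-4096/27) = -200704/3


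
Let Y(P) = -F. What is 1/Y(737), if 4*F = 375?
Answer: -4/375 ≈ -0.010667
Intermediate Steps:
F = 375/4 (F = (¼)*375 = 375/4 ≈ 93.750)
Y(P) = -375/4 (Y(P) = -1*375/4 = -375/4)
1/Y(737) = 1/(-375/4) = -4/375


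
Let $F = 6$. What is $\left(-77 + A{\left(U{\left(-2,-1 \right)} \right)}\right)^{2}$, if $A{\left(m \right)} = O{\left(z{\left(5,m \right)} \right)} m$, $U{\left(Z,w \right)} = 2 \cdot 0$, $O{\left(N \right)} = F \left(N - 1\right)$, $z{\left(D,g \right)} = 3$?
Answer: $5929$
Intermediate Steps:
$O{\left(N \right)} = -6 + 6 N$ ($O{\left(N \right)} = 6 \left(N - 1\right) = 6 \left(-1 + N\right) = -6 + 6 N$)
$U{\left(Z,w \right)} = 0$
$A{\left(m \right)} = 12 m$ ($A{\left(m \right)} = \left(-6 + 6 \cdot 3\right) m = \left(-6 + 18\right) m = 12 m$)
$\left(-77 + A{\left(U{\left(-2,-1 \right)} \right)}\right)^{2} = \left(-77 + 12 \cdot 0\right)^{2} = \left(-77 + 0\right)^{2} = \left(-77\right)^{2} = 5929$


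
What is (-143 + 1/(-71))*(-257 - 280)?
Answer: 5452698/71 ≈ 76799.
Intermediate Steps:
(-143 + 1/(-71))*(-257 - 280) = (-143 - 1/71)*(-537) = -10154/71*(-537) = 5452698/71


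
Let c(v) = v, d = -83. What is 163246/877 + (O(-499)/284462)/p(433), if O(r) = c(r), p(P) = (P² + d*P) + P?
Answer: 7057677680844293/37915681404042 ≈ 186.14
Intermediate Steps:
p(P) = P² - 82*P (p(P) = (P² - 83*P) + P = P² - 82*P)
O(r) = r
163246/877 + (O(-499)/284462)/p(433) = 163246/877 + (-499/284462)/((433*(-82 + 433))) = 163246*(1/877) + (-499*1/284462)/((433*351)) = 163246/877 - 499/284462/151983 = 163246/877 - 499/284462*1/151983 = 163246/877 - 499/43233388146 = 7057677680844293/37915681404042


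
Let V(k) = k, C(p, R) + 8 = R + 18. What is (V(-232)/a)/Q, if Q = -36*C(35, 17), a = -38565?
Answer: -58/9371295 ≈ -6.1891e-6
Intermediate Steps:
C(p, R) = 10 + R (C(p, R) = -8 + (R + 18) = -8 + (18 + R) = 10 + R)
Q = -972 (Q = -36*(10 + 17) = -36*27 = -972)
(V(-232)/a)/Q = -232/(-38565)/(-972) = -232*(-1/38565)*(-1/972) = (232/38565)*(-1/972) = -58/9371295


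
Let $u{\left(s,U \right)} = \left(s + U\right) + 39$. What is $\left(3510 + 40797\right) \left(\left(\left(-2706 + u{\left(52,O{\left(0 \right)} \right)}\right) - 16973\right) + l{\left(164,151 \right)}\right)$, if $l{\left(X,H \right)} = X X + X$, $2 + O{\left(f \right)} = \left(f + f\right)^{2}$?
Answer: $330973290$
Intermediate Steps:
$O{\left(f \right)} = -2 + 4 f^{2}$ ($O{\left(f \right)} = -2 + \left(f + f\right)^{2} = -2 + \left(2 f\right)^{2} = -2 + 4 f^{2}$)
$u{\left(s,U \right)} = 39 + U + s$ ($u{\left(s,U \right)} = \left(U + s\right) + 39 = 39 + U + s$)
$l{\left(X,H \right)} = X + X^{2}$ ($l{\left(X,H \right)} = X^{2} + X = X + X^{2}$)
$\left(3510 + 40797\right) \left(\left(\left(-2706 + u{\left(52,O{\left(0 \right)} \right)}\right) - 16973\right) + l{\left(164,151 \right)}\right) = \left(3510 + 40797\right) \left(\left(\left(-2706 + \left(39 - \left(2 - 4 \cdot 0^{2}\right) + 52\right)\right) - 16973\right) + 164 \left(1 + 164\right)\right) = 44307 \left(\left(\left(-2706 + \left(39 + \left(-2 + 4 \cdot 0\right) + 52\right)\right) - 16973\right) + 164 \cdot 165\right) = 44307 \left(\left(\left(-2706 + \left(39 + \left(-2 + 0\right) + 52\right)\right) - 16973\right) + 27060\right) = 44307 \left(\left(\left(-2706 + \left(39 - 2 + 52\right)\right) - 16973\right) + 27060\right) = 44307 \left(\left(\left(-2706 + 89\right) - 16973\right) + 27060\right) = 44307 \left(\left(-2617 - 16973\right) + 27060\right) = 44307 \left(-19590 + 27060\right) = 44307 \cdot 7470 = 330973290$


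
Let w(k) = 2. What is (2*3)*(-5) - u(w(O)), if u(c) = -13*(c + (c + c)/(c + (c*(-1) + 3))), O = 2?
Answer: 40/3 ≈ 13.333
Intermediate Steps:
u(c) = -65*c/3 (u(c) = -13*(c + (2*c)/(c + (-c + 3))) = -13*(c + (2*c)/(c + (3 - c))) = -13*(c + (2*c)/3) = -13*(c + (2*c)*(⅓)) = -13*(c + 2*c/3) = -65*c/3)
(2*3)*(-5) - u(w(O)) = (2*3)*(-5) - (-65)*2/3 = 6*(-5) - 1*(-130/3) = -30 + 130/3 = 40/3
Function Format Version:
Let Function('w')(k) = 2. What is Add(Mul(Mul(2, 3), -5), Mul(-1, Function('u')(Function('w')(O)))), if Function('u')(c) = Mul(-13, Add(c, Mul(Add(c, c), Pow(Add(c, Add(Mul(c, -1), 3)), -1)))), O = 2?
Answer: Rational(40, 3) ≈ 13.333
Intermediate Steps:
Function('u')(c) = Mul(Rational(-65, 3), c) (Function('u')(c) = Mul(-13, Add(c, Mul(Mul(2, c), Pow(Add(c, Add(Mul(-1, c), 3)), -1)))) = Mul(-13, Add(c, Mul(Mul(2, c), Pow(Add(c, Add(3, Mul(-1, c))), -1)))) = Mul(-13, Add(c, Mul(Mul(2, c), Pow(3, -1)))) = Mul(-13, Add(c, Mul(Mul(2, c), Rational(1, 3)))) = Mul(-13, Add(c, Mul(Rational(2, 3), c))) = Mul(-13, Mul(Rational(5, 3), c)) = Mul(Rational(-65, 3), c))
Add(Mul(Mul(2, 3), -5), Mul(-1, Function('u')(Function('w')(O)))) = Add(Mul(Mul(2, 3), -5), Mul(-1, Mul(Rational(-65, 3), 2))) = Add(Mul(6, -5), Mul(-1, Rational(-130, 3))) = Add(-30, Rational(130, 3)) = Rational(40, 3)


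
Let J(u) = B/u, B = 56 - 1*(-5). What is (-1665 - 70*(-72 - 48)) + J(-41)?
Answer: 276074/41 ≈ 6733.5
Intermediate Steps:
B = 61 (B = 56 + 5 = 61)
J(u) = 61/u
(-1665 - 70*(-72 - 48)) + J(-41) = (-1665 - 70*(-72 - 48)) + 61/(-41) = (-1665 - 70*(-120)) + 61*(-1/41) = (-1665 + 8400) - 61/41 = 6735 - 61/41 = 276074/41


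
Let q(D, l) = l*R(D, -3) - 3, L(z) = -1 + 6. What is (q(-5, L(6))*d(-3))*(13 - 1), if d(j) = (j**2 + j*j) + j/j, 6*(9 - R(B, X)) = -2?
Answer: 9956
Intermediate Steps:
L(z) = 5
R(B, X) = 28/3 (R(B, X) = 9 - 1/6*(-2) = 9 + 1/3 = 28/3)
q(D, l) = -3 + 28*l/3 (q(D, l) = l*(28/3) - 3 = 28*l/3 - 3 = -3 + 28*l/3)
d(j) = 1 + 2*j**2 (d(j) = (j**2 + j**2) + 1 = 2*j**2 + 1 = 1 + 2*j**2)
(q(-5, L(6))*d(-3))*(13 - 1) = ((-3 + (28/3)*5)*(1 + 2*(-3)**2))*(13 - 1) = ((-3 + 140/3)*(1 + 2*9))*12 = (131*(1 + 18)/3)*12 = ((131/3)*19)*12 = (2489/3)*12 = 9956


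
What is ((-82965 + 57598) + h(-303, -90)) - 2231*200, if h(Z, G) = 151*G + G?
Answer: -485247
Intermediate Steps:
h(Z, G) = 152*G
((-82965 + 57598) + h(-303, -90)) - 2231*200 = ((-82965 + 57598) + 152*(-90)) - 2231*200 = (-25367 - 13680) - 1*446200 = -39047 - 446200 = -485247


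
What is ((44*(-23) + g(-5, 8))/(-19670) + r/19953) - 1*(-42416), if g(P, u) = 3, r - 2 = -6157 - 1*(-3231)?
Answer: 16647203849657/392475510 ≈ 42416.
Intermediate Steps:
r = -2924 (r = 2 + (-6157 - 1*(-3231)) = 2 + (-6157 + 3231) = 2 - 2926 = -2924)
((44*(-23) + g(-5, 8))/(-19670) + r/19953) - 1*(-42416) = ((44*(-23) + 3)/(-19670) - 2924/19953) - 1*(-42416) = ((-1012 + 3)*(-1/19670) - 2924*1/19953) + 42416 = (-1009*(-1/19670) - 2924/19953) + 42416 = (1009/19670 - 2924/19953) + 42416 = -37382503/392475510 + 42416 = 16647203849657/392475510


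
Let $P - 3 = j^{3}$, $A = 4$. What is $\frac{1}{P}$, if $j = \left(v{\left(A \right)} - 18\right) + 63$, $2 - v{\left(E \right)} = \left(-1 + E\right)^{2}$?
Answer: $\frac{1}{54875} \approx 1.8223 \cdot 10^{-5}$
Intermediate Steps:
$v{\left(E \right)} = 2 - \left(-1 + E\right)^{2}$
$j = 38$ ($j = \left(\left(2 - \left(-1 + 4\right)^{2}\right) - 18\right) + 63 = \left(\left(2 - 3^{2}\right) - 18\right) + 63 = \left(\left(2 - 9\right) - 18\right) + 63 = \left(-7 - 18\right) + 63 = -25 + 63 = 38$)
$P = 54875$ ($P = 3 + 38^{3} = 3 + 54872 = 54875$)
$\frac{1}{P} = \frac{1}{54875}$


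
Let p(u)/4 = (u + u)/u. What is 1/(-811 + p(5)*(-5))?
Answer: -1/851 ≈ -0.0011751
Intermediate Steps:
p(u) = 8 (p(u) = 4*((u + u)/u) = 4*((2*u)/u) = 4*2 = 8)
1/(-811 + p(5)*(-5)) = 1/(-811 + 8*(-5)) = 1/(-811 - 40) = 1/(-851) = -1/851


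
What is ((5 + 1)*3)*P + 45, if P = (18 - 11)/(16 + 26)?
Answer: 48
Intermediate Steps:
P = ⅙ (P = 7/42 = 7*(1/42) = ⅙ ≈ 0.16667)
((5 + 1)*3)*P + 45 = ((5 + 1)*3)*(⅙) + 45 = (6*3)*(⅙) + 45 = 18*(⅙) + 45 = 3 + 45 = 48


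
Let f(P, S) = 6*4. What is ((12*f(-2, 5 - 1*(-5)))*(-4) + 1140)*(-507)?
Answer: 6084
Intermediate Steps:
f(P, S) = 24
((12*f(-2, 5 - 1*(-5)))*(-4) + 1140)*(-507) = ((12*24)*(-4) + 1140)*(-507) = (288*(-4) + 1140)*(-507) = (-1152 + 1140)*(-507) = -12*(-507) = 6084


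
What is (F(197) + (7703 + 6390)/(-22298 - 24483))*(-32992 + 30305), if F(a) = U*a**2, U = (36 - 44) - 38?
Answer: 224402414179949/46781 ≈ 4.7969e+9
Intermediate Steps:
U = -46 (U = -8 - 38 = -46)
F(a) = -46*a**2
(F(197) + (7703 + 6390)/(-22298 - 24483))*(-32992 + 30305) = (-46*197**2 + (7703 + 6390)/(-22298 - 24483))*(-32992 + 30305) = (-46*38809 + 14093/(-46781))*(-2687) = (-1785214 + 14093*(-1/46781))*(-2687) = (-1785214 - 14093/46781)*(-2687) = -83514110227/46781*(-2687) = 224402414179949/46781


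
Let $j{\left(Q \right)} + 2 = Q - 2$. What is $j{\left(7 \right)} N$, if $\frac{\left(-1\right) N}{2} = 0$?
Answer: $0$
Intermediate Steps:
$N = 0$ ($N = \left(-2\right) 0 = 0$)
$j{\left(Q \right)} = -4 + Q$ ($j{\left(Q \right)} = -2 + \left(Q - 2\right) = -2 + \left(-2 + Q\right) = -4 + Q$)
$j{\left(7 \right)} N = \left(-4 + 7\right) 0 = 3 \cdot 0 = 0$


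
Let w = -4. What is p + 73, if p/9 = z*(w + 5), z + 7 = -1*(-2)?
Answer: 28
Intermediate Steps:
z = -5 (z = -7 - 1*(-2) = -7 + 2 = -5)
p = -45 (p = 9*(-5*(-4 + 5)) = 9*(-5*1) = 9*(-5) = -45)
p + 73 = -45 + 73 = 28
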